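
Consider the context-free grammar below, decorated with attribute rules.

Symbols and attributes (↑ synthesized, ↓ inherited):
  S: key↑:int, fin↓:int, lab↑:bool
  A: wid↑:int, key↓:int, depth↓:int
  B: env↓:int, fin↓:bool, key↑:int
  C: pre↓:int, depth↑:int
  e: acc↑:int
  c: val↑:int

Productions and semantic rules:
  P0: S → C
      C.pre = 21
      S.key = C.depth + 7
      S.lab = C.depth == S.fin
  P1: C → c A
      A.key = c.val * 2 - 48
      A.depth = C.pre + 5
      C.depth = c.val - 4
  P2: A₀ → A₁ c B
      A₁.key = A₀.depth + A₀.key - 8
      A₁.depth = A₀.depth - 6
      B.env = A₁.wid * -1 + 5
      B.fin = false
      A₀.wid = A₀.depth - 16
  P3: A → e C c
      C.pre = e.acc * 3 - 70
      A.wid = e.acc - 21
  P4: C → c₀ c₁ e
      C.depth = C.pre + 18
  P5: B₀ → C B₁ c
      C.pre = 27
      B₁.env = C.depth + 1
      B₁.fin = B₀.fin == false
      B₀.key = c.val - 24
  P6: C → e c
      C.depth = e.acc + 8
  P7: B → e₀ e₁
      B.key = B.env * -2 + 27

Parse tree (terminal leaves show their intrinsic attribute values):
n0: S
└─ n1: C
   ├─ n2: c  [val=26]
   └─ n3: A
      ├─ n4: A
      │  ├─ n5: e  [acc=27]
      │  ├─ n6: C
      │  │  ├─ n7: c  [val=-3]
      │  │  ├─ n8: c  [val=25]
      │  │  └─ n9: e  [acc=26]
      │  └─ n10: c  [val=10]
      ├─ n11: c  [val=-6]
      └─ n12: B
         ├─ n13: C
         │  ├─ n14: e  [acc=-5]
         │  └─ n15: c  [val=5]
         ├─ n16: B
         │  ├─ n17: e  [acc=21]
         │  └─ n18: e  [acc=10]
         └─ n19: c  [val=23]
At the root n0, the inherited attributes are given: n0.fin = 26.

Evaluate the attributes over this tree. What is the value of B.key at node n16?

19

1. n0.fin = 26  [given at root]
2. n1.pre = 21  [21]
3. n2.val = 26  [terminal]
4. n3.key = 4  [c.val * 2 - 48]
5. n3.depth = 26  [C.pre + 5]
6. n4.key = 22  [A₀.depth + A₀.key - 8]
7. n4.depth = 20  [A₀.depth - 6]
8. n5.acc = 27  [terminal]
9. n6.pre = 11  [e.acc * 3 - 70]
10. n7.val = -3  [terminal]
11. n8.val = 25  [terminal]
12. n9.acc = 26  [terminal]
13. n6.depth = 29  [C.pre + 18]
14. n10.val = 10  [terminal]
15. n4.wid = 6  [e.acc - 21]
16. n11.val = -6  [terminal]
17. n12.env = -1  [A₁.wid * -1 + 5]
18. n12.fin = false  [false]
19. n13.pre = 27  [27]
20. n14.acc = -5  [terminal]
21. n15.val = 5  [terminal]
22. n13.depth = 3  [e.acc + 8]
23. n16.env = 4  [C.depth + 1]
24. n16.fin = true  [B₀.fin == false]
25. n17.acc = 21  [terminal]
26. n18.acc = 10  [terminal]
27. n16.key = 19  [B.env * -2 + 27]
28. n19.val = 23  [terminal]
29. n12.key = -1  [c.val - 24]
30. n3.wid = 10  [A₀.depth - 16]
31. n1.depth = 22  [c.val - 4]
32. n0.key = 29  [C.depth + 7]
33. n0.lab = false  [C.depth == S.fin]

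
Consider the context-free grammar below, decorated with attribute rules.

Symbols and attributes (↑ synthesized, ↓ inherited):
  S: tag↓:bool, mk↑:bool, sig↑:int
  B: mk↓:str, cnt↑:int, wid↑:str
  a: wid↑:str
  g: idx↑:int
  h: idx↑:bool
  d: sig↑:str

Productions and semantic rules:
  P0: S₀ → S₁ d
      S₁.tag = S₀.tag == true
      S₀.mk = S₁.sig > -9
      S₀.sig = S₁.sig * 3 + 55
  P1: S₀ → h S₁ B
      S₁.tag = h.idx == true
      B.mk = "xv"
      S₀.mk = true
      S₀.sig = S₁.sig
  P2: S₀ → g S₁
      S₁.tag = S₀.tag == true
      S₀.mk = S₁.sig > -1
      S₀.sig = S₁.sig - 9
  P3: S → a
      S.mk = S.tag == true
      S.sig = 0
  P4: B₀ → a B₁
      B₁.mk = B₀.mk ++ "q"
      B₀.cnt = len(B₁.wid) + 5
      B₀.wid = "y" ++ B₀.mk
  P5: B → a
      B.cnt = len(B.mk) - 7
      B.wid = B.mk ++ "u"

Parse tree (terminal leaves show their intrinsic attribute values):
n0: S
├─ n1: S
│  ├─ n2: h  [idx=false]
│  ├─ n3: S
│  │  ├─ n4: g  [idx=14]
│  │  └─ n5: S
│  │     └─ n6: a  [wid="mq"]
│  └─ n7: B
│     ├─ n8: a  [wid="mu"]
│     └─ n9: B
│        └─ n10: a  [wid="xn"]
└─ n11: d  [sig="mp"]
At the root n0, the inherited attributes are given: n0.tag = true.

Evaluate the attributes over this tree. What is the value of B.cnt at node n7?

1. n0.tag = true  [given at root]
2. n1.tag = true  [S₀.tag == true]
3. n2.idx = false  [terminal]
4. n3.tag = false  [h.idx == true]
5. n4.idx = 14  [terminal]
6. n5.tag = false  [S₀.tag == true]
7. n6.wid = "mq"  [terminal]
8. n5.mk = false  [S.tag == true]
9. n5.sig = 0  [0]
10. n3.mk = true  [S₁.sig > -1]
11. n3.sig = -9  [S₁.sig - 9]
12. n7.mk = "xv"  ["xv"]
13. n8.wid = "mu"  [terminal]
14. n9.mk = "xvq"  [B₀.mk ++ "q"]
15. n10.wid = "xn"  [terminal]
16. n9.cnt = -4  [len(B.mk) - 7]
17. n9.wid = "xvqu"  [B.mk ++ "u"]
18. n7.cnt = 9  [len(B₁.wid) + 5]
19. n7.wid = "yxv"  ["y" ++ B₀.mk]
20. n1.mk = true  [true]
21. n1.sig = -9  [S₁.sig]
22. n11.sig = "mp"  [terminal]
23. n0.mk = false  [S₁.sig > -9]
24. n0.sig = 28  [S₁.sig * 3 + 55]

9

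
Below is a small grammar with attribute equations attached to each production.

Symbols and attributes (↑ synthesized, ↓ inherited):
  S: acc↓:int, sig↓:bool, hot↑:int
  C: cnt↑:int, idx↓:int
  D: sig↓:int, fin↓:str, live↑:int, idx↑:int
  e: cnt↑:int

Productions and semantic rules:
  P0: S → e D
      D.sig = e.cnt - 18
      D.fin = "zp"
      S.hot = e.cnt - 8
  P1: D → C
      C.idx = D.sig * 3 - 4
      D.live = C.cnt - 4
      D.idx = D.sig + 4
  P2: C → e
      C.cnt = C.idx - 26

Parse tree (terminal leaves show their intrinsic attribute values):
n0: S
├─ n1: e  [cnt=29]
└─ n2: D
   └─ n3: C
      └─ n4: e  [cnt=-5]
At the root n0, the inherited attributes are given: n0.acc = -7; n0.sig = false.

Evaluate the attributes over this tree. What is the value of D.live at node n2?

-1

1. n0.acc = -7  [given at root]
2. n0.sig = false  [given at root]
3. n1.cnt = 29  [terminal]
4. n2.sig = 11  [e.cnt - 18]
5. n2.fin = "zp"  ["zp"]
6. n3.idx = 29  [D.sig * 3 - 4]
7. n4.cnt = -5  [terminal]
8. n3.cnt = 3  [C.idx - 26]
9. n2.live = -1  [C.cnt - 4]
10. n2.idx = 15  [D.sig + 4]
11. n0.hot = 21  [e.cnt - 8]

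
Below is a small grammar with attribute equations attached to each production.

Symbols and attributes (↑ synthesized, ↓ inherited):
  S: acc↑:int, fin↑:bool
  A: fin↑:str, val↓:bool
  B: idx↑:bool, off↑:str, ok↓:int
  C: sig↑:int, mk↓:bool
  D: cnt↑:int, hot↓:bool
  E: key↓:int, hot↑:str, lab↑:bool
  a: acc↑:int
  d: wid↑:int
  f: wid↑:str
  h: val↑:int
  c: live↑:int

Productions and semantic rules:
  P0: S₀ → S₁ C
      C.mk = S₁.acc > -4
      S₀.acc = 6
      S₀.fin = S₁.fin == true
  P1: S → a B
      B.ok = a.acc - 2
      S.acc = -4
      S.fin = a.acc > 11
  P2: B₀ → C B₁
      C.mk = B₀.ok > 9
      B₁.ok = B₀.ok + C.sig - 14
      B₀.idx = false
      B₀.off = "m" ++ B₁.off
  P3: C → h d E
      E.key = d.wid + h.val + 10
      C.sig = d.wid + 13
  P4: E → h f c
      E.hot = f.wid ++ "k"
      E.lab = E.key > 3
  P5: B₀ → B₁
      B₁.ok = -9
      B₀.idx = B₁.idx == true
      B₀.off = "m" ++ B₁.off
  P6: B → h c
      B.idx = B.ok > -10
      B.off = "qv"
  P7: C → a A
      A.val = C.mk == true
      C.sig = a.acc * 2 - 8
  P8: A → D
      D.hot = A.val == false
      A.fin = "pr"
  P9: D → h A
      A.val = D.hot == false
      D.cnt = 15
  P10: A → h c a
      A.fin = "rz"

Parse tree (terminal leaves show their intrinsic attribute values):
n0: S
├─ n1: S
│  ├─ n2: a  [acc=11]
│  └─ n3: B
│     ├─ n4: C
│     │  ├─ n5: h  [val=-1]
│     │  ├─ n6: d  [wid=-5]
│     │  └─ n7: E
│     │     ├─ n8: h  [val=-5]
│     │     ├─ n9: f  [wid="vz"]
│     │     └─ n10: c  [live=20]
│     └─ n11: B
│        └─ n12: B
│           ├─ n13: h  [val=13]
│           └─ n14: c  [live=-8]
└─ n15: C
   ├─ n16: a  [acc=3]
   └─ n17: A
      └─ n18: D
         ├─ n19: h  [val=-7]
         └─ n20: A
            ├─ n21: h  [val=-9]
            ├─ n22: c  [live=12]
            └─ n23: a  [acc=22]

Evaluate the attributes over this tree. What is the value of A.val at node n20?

1. n2.acc = 11  [terminal]
2. n3.ok = 9  [a.acc - 2]
3. n4.mk = false  [B₀.ok > 9]
4. n5.val = -1  [terminal]
5. n6.wid = -5  [terminal]
6. n7.key = 4  [d.wid + h.val + 10]
7. n8.val = -5  [terminal]
8. n9.wid = "vz"  [terminal]
9. n10.live = 20  [terminal]
10. n7.hot = "vzk"  [f.wid ++ "k"]
11. n7.lab = true  [E.key > 3]
12. n4.sig = 8  [d.wid + 13]
13. n11.ok = 3  [B₀.ok + C.sig - 14]
14. n12.ok = -9  [-9]
15. n13.val = 13  [terminal]
16. n14.live = -8  [terminal]
17. n12.idx = true  [B.ok > -10]
18. n12.off = "qv"  ["qv"]
19. n11.idx = true  [B₁.idx == true]
20. n11.off = "mqv"  ["m" ++ B₁.off]
21. n3.idx = false  [false]
22. n3.off = "mmqv"  ["m" ++ B₁.off]
23. n1.acc = -4  [-4]
24. n1.fin = false  [a.acc > 11]
25. n15.mk = false  [S₁.acc > -4]
26. n16.acc = 3  [terminal]
27. n17.val = false  [C.mk == true]
28. n18.hot = true  [A.val == false]
29. n19.val = -7  [terminal]
30. n20.val = false  [D.hot == false]
31. n21.val = -9  [terminal]
32. n22.live = 12  [terminal]
33. n23.acc = 22  [terminal]
34. n20.fin = "rz"  ["rz"]
35. n18.cnt = 15  [15]
36. n17.fin = "pr"  ["pr"]
37. n15.sig = -2  [a.acc * 2 - 8]
38. n0.acc = 6  [6]
39. n0.fin = false  [S₁.fin == true]

false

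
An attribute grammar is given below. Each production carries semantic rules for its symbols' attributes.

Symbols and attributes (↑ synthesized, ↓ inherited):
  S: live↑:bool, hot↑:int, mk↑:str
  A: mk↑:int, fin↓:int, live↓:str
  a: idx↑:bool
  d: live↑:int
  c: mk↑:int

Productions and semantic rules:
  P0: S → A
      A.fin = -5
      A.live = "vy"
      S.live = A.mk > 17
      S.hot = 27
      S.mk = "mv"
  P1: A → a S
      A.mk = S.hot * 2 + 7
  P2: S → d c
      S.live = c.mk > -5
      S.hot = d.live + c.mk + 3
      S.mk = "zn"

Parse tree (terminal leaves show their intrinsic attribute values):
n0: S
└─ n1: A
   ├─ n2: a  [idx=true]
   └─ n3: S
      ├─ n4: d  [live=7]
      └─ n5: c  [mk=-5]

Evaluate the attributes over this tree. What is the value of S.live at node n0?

false

1. n1.fin = -5  [-5]
2. n1.live = "vy"  ["vy"]
3. n2.idx = true  [terminal]
4. n4.live = 7  [terminal]
5. n5.mk = -5  [terminal]
6. n3.live = false  [c.mk > -5]
7. n3.hot = 5  [d.live + c.mk + 3]
8. n3.mk = "zn"  ["zn"]
9. n1.mk = 17  [S.hot * 2 + 7]
10. n0.live = false  [A.mk > 17]
11. n0.hot = 27  [27]
12. n0.mk = "mv"  ["mv"]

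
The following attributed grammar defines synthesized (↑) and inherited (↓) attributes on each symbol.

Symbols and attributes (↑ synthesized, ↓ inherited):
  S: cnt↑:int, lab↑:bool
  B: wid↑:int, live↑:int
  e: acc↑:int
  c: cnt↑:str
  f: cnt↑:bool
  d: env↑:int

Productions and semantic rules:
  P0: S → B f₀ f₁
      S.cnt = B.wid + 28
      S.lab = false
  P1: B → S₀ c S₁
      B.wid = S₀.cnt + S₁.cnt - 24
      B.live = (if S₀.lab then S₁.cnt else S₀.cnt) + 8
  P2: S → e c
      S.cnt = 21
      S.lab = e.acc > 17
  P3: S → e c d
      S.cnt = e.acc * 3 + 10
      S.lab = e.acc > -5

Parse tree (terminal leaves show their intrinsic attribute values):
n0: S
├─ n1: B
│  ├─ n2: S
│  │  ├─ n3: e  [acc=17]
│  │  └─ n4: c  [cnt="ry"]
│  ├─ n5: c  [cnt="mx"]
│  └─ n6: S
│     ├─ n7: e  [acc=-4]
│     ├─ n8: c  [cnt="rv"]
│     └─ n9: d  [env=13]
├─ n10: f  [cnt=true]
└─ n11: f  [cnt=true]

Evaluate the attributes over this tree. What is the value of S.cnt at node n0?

1. n3.acc = 17  [terminal]
2. n4.cnt = "ry"  [terminal]
3. n2.cnt = 21  [21]
4. n2.lab = false  [e.acc > 17]
5. n5.cnt = "mx"  [terminal]
6. n7.acc = -4  [terminal]
7. n8.cnt = "rv"  [terminal]
8. n9.env = 13  [terminal]
9. n6.cnt = -2  [e.acc * 3 + 10]
10. n6.lab = true  [e.acc > -5]
11. n1.wid = -5  [S₀.cnt + S₁.cnt - 24]
12. n1.live = 29  [(if S₀.lab then S₁.cnt else S₀.cnt) + 8]
13. n10.cnt = true  [terminal]
14. n11.cnt = true  [terminal]
15. n0.cnt = 23  [B.wid + 28]
16. n0.lab = false  [false]

23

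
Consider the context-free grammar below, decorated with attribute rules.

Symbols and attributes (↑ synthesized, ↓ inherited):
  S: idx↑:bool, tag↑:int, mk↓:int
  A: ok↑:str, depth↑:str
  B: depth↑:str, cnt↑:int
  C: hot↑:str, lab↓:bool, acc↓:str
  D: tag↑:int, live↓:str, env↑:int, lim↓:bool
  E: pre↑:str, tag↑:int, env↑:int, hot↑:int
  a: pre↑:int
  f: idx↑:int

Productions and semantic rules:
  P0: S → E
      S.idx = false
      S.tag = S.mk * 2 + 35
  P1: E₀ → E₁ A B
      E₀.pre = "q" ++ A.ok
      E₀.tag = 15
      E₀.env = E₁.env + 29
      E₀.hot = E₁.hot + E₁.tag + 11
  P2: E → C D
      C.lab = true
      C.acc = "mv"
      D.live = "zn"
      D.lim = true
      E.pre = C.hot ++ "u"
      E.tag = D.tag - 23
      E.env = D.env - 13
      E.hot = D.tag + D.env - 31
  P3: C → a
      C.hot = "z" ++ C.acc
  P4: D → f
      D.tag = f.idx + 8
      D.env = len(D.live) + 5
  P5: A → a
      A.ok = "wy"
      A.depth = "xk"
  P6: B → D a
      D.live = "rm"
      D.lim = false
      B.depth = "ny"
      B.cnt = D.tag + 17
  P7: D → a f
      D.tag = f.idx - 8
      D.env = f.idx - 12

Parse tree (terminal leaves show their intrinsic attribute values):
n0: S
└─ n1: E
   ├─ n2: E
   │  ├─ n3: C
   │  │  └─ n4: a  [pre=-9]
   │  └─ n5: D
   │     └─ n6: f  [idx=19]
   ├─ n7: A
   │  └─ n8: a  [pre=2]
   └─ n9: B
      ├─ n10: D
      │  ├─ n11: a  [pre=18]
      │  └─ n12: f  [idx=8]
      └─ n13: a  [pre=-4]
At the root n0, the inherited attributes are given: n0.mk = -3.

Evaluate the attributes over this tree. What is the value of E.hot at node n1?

1. n0.mk = -3  [given at root]
2. n3.lab = true  [true]
3. n3.acc = "mv"  ["mv"]
4. n4.pre = -9  [terminal]
5. n3.hot = "zmv"  ["z" ++ C.acc]
6. n5.live = "zn"  ["zn"]
7. n5.lim = true  [true]
8. n6.idx = 19  [terminal]
9. n5.tag = 27  [f.idx + 8]
10. n5.env = 7  [len(D.live) + 5]
11. n2.pre = "zmvu"  [C.hot ++ "u"]
12. n2.tag = 4  [D.tag - 23]
13. n2.env = -6  [D.env - 13]
14. n2.hot = 3  [D.tag + D.env - 31]
15. n8.pre = 2  [terminal]
16. n7.ok = "wy"  ["wy"]
17. n7.depth = "xk"  ["xk"]
18. n10.live = "rm"  ["rm"]
19. n10.lim = false  [false]
20. n11.pre = 18  [terminal]
21. n12.idx = 8  [terminal]
22. n10.tag = 0  [f.idx - 8]
23. n10.env = -4  [f.idx - 12]
24. n13.pre = -4  [terminal]
25. n9.depth = "ny"  ["ny"]
26. n9.cnt = 17  [D.tag + 17]
27. n1.pre = "qwy"  ["q" ++ A.ok]
28. n1.tag = 15  [15]
29. n1.env = 23  [E₁.env + 29]
30. n1.hot = 18  [E₁.hot + E₁.tag + 11]
31. n0.idx = false  [false]
32. n0.tag = 29  [S.mk * 2 + 35]

18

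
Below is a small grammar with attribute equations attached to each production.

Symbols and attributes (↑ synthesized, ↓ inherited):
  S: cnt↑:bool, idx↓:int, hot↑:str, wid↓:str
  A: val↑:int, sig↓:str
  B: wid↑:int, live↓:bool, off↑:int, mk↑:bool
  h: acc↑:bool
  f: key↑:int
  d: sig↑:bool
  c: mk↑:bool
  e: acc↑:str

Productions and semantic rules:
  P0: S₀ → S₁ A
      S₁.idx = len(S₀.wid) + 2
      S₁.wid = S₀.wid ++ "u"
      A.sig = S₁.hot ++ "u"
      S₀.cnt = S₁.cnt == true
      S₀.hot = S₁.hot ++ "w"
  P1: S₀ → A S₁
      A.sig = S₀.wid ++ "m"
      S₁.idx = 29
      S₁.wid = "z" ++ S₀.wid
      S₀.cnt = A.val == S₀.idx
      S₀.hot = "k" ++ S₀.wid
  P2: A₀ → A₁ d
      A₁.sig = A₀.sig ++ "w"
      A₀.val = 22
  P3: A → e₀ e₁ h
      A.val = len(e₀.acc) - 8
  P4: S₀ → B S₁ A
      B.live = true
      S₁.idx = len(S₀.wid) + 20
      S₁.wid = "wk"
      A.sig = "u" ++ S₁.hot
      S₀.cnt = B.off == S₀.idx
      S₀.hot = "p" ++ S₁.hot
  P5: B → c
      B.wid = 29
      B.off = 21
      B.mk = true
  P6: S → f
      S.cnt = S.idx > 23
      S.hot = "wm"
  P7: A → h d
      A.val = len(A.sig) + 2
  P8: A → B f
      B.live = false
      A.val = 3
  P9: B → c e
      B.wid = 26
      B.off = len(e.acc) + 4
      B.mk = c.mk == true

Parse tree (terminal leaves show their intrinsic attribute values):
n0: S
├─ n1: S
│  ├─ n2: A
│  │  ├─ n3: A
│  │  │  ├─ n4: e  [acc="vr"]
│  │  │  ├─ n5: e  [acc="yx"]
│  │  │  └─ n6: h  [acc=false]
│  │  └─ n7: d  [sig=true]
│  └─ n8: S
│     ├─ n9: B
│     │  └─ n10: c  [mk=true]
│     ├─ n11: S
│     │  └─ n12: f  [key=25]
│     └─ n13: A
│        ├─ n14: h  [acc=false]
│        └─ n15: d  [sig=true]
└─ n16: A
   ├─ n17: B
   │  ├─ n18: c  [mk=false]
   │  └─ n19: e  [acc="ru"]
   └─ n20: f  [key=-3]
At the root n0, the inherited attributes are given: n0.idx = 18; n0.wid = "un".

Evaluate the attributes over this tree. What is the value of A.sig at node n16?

"kunuu"

1. n0.idx = 18  [given at root]
2. n0.wid = "un"  [given at root]
3. n1.idx = 4  [len(S₀.wid) + 2]
4. n1.wid = "unu"  [S₀.wid ++ "u"]
5. n2.sig = "unum"  [S₀.wid ++ "m"]
6. n3.sig = "unumw"  [A₀.sig ++ "w"]
7. n4.acc = "vr"  [terminal]
8. n5.acc = "yx"  [terminal]
9. n6.acc = false  [terminal]
10. n3.val = -6  [len(e₀.acc) - 8]
11. n7.sig = true  [terminal]
12. n2.val = 22  [22]
13. n8.idx = 29  [29]
14. n8.wid = "zunu"  ["z" ++ S₀.wid]
15. n9.live = true  [true]
16. n10.mk = true  [terminal]
17. n9.wid = 29  [29]
18. n9.off = 21  [21]
19. n9.mk = true  [true]
20. n11.idx = 24  [len(S₀.wid) + 20]
21. n11.wid = "wk"  ["wk"]
22. n12.key = 25  [terminal]
23. n11.cnt = true  [S.idx > 23]
24. n11.hot = "wm"  ["wm"]
25. n13.sig = "uwm"  ["u" ++ S₁.hot]
26. n14.acc = false  [terminal]
27. n15.sig = true  [terminal]
28. n13.val = 5  [len(A.sig) + 2]
29. n8.cnt = false  [B.off == S₀.idx]
30. n8.hot = "pwm"  ["p" ++ S₁.hot]
31. n1.cnt = false  [A.val == S₀.idx]
32. n1.hot = "kunu"  ["k" ++ S₀.wid]
33. n16.sig = "kunuu"  [S₁.hot ++ "u"]
34. n17.live = false  [false]
35. n18.mk = false  [terminal]
36. n19.acc = "ru"  [terminal]
37. n17.wid = 26  [26]
38. n17.off = 6  [len(e.acc) + 4]
39. n17.mk = false  [c.mk == true]
40. n20.key = -3  [terminal]
41. n16.val = 3  [3]
42. n0.cnt = false  [S₁.cnt == true]
43. n0.hot = "kunuw"  [S₁.hot ++ "w"]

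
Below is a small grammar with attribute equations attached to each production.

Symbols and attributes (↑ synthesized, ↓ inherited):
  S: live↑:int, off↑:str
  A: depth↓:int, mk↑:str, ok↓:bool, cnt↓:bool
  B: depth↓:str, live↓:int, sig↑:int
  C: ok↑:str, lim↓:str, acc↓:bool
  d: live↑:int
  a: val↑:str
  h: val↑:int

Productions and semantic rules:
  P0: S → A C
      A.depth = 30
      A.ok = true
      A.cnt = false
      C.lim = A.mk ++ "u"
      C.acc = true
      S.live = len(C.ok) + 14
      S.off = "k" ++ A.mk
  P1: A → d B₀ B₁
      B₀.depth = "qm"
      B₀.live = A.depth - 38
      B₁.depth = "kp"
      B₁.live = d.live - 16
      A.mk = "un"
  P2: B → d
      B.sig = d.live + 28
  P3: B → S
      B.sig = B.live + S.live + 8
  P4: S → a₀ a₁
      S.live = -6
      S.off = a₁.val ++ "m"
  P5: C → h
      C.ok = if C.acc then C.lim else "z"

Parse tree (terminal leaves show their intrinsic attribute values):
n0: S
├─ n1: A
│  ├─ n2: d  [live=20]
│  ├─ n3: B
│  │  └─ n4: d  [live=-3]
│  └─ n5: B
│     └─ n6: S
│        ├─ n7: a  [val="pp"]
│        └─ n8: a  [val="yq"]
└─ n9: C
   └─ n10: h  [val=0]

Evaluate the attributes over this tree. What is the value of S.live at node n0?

17

1. n1.depth = 30  [30]
2. n1.ok = true  [true]
3. n1.cnt = false  [false]
4. n2.live = 20  [terminal]
5. n3.depth = "qm"  ["qm"]
6. n3.live = -8  [A.depth - 38]
7. n4.live = -3  [terminal]
8. n3.sig = 25  [d.live + 28]
9. n5.depth = "kp"  ["kp"]
10. n5.live = 4  [d.live - 16]
11. n7.val = "pp"  [terminal]
12. n8.val = "yq"  [terminal]
13. n6.live = -6  [-6]
14. n6.off = "yqm"  [a₁.val ++ "m"]
15. n5.sig = 6  [B.live + S.live + 8]
16. n1.mk = "un"  ["un"]
17. n9.lim = "unu"  [A.mk ++ "u"]
18. n9.acc = true  [true]
19. n10.val = 0  [terminal]
20. n9.ok = "unu"  [if C.acc then C.lim else "z"]
21. n0.live = 17  [len(C.ok) + 14]
22. n0.off = "kun"  ["k" ++ A.mk]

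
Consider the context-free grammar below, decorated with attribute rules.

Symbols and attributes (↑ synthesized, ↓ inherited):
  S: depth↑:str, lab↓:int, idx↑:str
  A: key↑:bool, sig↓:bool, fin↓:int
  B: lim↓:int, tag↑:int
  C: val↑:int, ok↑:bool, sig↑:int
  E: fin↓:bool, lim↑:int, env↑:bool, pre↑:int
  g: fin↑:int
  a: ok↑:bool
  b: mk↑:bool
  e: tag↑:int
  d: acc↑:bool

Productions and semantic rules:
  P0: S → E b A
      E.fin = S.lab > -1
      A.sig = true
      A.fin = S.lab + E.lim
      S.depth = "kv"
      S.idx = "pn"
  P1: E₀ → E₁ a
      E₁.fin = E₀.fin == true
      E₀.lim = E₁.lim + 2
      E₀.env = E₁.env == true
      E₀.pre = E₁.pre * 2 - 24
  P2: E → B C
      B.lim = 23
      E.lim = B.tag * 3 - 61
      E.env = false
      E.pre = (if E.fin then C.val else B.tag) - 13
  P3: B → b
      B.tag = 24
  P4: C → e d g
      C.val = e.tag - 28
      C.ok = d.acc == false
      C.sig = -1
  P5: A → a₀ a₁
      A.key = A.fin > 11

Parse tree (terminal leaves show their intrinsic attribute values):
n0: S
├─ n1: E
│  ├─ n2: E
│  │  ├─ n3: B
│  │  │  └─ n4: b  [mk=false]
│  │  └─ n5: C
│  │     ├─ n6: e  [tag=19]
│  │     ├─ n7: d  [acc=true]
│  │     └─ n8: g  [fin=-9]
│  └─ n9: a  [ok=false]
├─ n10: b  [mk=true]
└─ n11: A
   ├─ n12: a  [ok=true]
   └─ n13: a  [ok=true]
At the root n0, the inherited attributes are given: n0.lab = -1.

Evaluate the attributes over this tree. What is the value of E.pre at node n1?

1. n0.lab = -1  [given at root]
2. n1.fin = false  [S.lab > -1]
3. n2.fin = false  [E₀.fin == true]
4. n3.lim = 23  [23]
5. n4.mk = false  [terminal]
6. n3.tag = 24  [24]
7. n6.tag = 19  [terminal]
8. n7.acc = true  [terminal]
9. n8.fin = -9  [terminal]
10. n5.val = -9  [e.tag - 28]
11. n5.ok = false  [d.acc == false]
12. n5.sig = -1  [-1]
13. n2.lim = 11  [B.tag * 3 - 61]
14. n2.env = false  [false]
15. n2.pre = 11  [(if E.fin then C.val else B.tag) - 13]
16. n9.ok = false  [terminal]
17. n1.lim = 13  [E₁.lim + 2]
18. n1.env = false  [E₁.env == true]
19. n1.pre = -2  [E₁.pre * 2 - 24]
20. n10.mk = true  [terminal]
21. n11.sig = true  [true]
22. n11.fin = 12  [S.lab + E.lim]
23. n12.ok = true  [terminal]
24. n13.ok = true  [terminal]
25. n11.key = true  [A.fin > 11]
26. n0.depth = "kv"  ["kv"]
27. n0.idx = "pn"  ["pn"]

-2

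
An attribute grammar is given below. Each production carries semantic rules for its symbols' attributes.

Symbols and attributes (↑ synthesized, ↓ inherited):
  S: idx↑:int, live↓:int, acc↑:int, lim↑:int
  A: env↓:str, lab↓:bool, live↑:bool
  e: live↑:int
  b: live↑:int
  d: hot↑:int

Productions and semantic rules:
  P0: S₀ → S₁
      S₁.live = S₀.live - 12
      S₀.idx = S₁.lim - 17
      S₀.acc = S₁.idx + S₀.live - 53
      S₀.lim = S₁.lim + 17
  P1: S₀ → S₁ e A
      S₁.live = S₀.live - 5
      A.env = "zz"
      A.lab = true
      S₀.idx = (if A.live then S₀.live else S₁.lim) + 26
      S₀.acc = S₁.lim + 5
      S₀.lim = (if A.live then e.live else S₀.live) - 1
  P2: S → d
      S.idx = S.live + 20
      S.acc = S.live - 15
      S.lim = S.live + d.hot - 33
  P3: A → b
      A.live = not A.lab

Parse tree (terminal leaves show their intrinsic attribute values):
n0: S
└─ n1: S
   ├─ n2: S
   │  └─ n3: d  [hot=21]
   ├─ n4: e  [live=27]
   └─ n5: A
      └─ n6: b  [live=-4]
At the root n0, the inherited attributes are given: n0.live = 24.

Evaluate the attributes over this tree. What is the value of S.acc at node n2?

-8

1. n0.live = 24  [given at root]
2. n1.live = 12  [S₀.live - 12]
3. n2.live = 7  [S₀.live - 5]
4. n3.hot = 21  [terminal]
5. n2.idx = 27  [S.live + 20]
6. n2.acc = -8  [S.live - 15]
7. n2.lim = -5  [S.live + d.hot - 33]
8. n4.live = 27  [terminal]
9. n5.env = "zz"  ["zz"]
10. n5.lab = true  [true]
11. n6.live = -4  [terminal]
12. n5.live = false  [not A.lab]
13. n1.idx = 21  [(if A.live then S₀.live else S₁.lim) + 26]
14. n1.acc = 0  [S₁.lim + 5]
15. n1.lim = 11  [(if A.live then e.live else S₀.live) - 1]
16. n0.idx = -6  [S₁.lim - 17]
17. n0.acc = -8  [S₁.idx + S₀.live - 53]
18. n0.lim = 28  [S₁.lim + 17]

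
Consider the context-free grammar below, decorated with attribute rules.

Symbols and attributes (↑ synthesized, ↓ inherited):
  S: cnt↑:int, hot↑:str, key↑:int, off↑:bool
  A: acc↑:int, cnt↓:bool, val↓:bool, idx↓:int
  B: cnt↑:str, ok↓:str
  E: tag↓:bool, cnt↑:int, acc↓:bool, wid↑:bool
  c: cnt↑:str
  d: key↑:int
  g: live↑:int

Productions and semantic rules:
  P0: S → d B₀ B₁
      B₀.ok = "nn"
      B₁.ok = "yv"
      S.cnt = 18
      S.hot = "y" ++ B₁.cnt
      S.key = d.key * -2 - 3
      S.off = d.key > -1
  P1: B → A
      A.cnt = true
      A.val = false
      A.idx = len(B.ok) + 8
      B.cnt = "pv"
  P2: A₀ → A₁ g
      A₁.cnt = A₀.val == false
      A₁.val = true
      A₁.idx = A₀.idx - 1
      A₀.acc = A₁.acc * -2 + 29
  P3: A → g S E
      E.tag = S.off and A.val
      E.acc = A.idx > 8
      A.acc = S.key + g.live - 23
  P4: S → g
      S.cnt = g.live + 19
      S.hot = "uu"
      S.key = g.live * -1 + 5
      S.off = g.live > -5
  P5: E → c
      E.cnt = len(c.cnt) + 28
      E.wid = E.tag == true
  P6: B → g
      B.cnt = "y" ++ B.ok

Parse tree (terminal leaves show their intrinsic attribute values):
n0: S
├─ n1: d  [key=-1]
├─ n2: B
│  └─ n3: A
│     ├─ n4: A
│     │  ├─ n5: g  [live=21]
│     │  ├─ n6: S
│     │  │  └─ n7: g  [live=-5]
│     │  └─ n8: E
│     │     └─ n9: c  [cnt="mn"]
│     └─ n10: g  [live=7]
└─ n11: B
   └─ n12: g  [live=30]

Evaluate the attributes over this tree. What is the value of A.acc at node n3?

1. n1.key = -1  [terminal]
2. n2.ok = "nn"  ["nn"]
3. n3.cnt = true  [true]
4. n3.val = false  [false]
5. n3.idx = 10  [len(B.ok) + 8]
6. n4.cnt = true  [A₀.val == false]
7. n4.val = true  [true]
8. n4.idx = 9  [A₀.idx - 1]
9. n5.live = 21  [terminal]
10. n7.live = -5  [terminal]
11. n6.cnt = 14  [g.live + 19]
12. n6.hot = "uu"  ["uu"]
13. n6.key = 10  [g.live * -1 + 5]
14. n6.off = false  [g.live > -5]
15. n8.tag = false  [S.off and A.val]
16. n8.acc = true  [A.idx > 8]
17. n9.cnt = "mn"  [terminal]
18. n8.cnt = 30  [len(c.cnt) + 28]
19. n8.wid = false  [E.tag == true]
20. n4.acc = 8  [S.key + g.live - 23]
21. n10.live = 7  [terminal]
22. n3.acc = 13  [A₁.acc * -2 + 29]
23. n2.cnt = "pv"  ["pv"]
24. n11.ok = "yv"  ["yv"]
25. n12.live = 30  [terminal]
26. n11.cnt = "yyv"  ["y" ++ B.ok]
27. n0.cnt = 18  [18]
28. n0.hot = "yyyv"  ["y" ++ B₁.cnt]
29. n0.key = -1  [d.key * -2 - 3]
30. n0.off = false  [d.key > -1]

13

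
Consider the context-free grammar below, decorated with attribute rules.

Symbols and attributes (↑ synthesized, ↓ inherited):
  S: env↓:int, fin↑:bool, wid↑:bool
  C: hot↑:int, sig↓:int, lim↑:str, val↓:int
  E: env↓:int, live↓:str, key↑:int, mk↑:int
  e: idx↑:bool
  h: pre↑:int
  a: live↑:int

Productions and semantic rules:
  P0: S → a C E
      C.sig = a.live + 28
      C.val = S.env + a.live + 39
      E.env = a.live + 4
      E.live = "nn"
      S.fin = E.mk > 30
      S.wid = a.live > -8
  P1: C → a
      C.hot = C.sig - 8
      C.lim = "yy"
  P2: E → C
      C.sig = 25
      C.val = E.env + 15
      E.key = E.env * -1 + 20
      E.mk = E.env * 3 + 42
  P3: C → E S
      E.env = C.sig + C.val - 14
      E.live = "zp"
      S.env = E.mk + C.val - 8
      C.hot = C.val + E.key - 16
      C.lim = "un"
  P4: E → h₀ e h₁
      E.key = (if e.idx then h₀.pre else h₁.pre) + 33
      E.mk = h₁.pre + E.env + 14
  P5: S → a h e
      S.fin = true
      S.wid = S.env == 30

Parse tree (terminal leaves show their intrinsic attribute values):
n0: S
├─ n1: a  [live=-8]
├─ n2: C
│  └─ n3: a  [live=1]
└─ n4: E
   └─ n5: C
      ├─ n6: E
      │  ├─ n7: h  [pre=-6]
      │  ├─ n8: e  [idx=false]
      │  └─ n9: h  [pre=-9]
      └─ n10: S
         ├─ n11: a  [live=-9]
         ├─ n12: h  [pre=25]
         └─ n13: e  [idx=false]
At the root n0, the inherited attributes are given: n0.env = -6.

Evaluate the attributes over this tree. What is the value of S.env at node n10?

30

1. n0.env = -6  [given at root]
2. n1.live = -8  [terminal]
3. n2.sig = 20  [a.live + 28]
4. n2.val = 25  [S.env + a.live + 39]
5. n3.live = 1  [terminal]
6. n2.hot = 12  [C.sig - 8]
7. n2.lim = "yy"  ["yy"]
8. n4.env = -4  [a.live + 4]
9. n4.live = "nn"  ["nn"]
10. n5.sig = 25  [25]
11. n5.val = 11  [E.env + 15]
12. n6.env = 22  [C.sig + C.val - 14]
13. n6.live = "zp"  ["zp"]
14. n7.pre = -6  [terminal]
15. n8.idx = false  [terminal]
16. n9.pre = -9  [terminal]
17. n6.key = 24  [(if e.idx then h₀.pre else h₁.pre) + 33]
18. n6.mk = 27  [h₁.pre + E.env + 14]
19. n10.env = 30  [E.mk + C.val - 8]
20. n11.live = -9  [terminal]
21. n12.pre = 25  [terminal]
22. n13.idx = false  [terminal]
23. n10.fin = true  [true]
24. n10.wid = true  [S.env == 30]
25. n5.hot = 19  [C.val + E.key - 16]
26. n5.lim = "un"  ["un"]
27. n4.key = 24  [E.env * -1 + 20]
28. n4.mk = 30  [E.env * 3 + 42]
29. n0.fin = false  [E.mk > 30]
30. n0.wid = false  [a.live > -8]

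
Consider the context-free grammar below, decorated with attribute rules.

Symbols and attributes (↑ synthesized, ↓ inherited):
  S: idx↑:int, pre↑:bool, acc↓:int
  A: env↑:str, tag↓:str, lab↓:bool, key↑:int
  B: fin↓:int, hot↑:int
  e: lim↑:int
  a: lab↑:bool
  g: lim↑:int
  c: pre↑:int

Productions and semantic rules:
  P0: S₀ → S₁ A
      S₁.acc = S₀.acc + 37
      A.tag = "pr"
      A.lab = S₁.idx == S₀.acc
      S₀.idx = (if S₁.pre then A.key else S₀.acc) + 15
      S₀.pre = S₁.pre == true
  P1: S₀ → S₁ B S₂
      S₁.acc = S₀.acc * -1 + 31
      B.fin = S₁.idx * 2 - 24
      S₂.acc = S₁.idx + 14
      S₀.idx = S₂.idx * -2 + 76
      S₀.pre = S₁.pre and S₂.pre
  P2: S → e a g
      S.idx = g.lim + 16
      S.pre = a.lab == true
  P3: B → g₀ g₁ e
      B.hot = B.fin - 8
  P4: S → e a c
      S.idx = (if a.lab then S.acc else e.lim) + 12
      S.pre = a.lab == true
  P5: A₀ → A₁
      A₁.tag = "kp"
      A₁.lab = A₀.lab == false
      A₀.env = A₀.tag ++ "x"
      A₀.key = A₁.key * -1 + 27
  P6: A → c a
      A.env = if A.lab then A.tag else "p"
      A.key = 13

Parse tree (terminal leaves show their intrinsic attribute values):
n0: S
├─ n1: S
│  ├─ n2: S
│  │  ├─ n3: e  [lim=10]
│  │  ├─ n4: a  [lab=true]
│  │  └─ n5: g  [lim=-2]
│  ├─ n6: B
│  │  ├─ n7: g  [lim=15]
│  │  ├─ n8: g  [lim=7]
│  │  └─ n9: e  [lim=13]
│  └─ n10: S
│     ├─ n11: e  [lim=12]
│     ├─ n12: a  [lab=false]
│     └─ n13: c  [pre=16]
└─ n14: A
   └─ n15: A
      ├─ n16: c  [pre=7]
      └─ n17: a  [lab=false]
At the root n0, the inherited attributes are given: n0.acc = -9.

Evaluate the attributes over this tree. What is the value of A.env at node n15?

"kp"

1. n0.acc = -9  [given at root]
2. n1.acc = 28  [S₀.acc + 37]
3. n2.acc = 3  [S₀.acc * -1 + 31]
4. n3.lim = 10  [terminal]
5. n4.lab = true  [terminal]
6. n5.lim = -2  [terminal]
7. n2.idx = 14  [g.lim + 16]
8. n2.pre = true  [a.lab == true]
9. n6.fin = 4  [S₁.idx * 2 - 24]
10. n7.lim = 15  [terminal]
11. n8.lim = 7  [terminal]
12. n9.lim = 13  [terminal]
13. n6.hot = -4  [B.fin - 8]
14. n10.acc = 28  [S₁.idx + 14]
15. n11.lim = 12  [terminal]
16. n12.lab = false  [terminal]
17. n13.pre = 16  [terminal]
18. n10.idx = 24  [(if a.lab then S.acc else e.lim) + 12]
19. n10.pre = false  [a.lab == true]
20. n1.idx = 28  [S₂.idx * -2 + 76]
21. n1.pre = false  [S₁.pre and S₂.pre]
22. n14.tag = "pr"  ["pr"]
23. n14.lab = false  [S₁.idx == S₀.acc]
24. n15.tag = "kp"  ["kp"]
25. n15.lab = true  [A₀.lab == false]
26. n16.pre = 7  [terminal]
27. n17.lab = false  [terminal]
28. n15.env = "kp"  [if A.lab then A.tag else "p"]
29. n15.key = 13  [13]
30. n14.env = "prx"  [A₀.tag ++ "x"]
31. n14.key = 14  [A₁.key * -1 + 27]
32. n0.idx = 6  [(if S₁.pre then A.key else S₀.acc) + 15]
33. n0.pre = false  [S₁.pre == true]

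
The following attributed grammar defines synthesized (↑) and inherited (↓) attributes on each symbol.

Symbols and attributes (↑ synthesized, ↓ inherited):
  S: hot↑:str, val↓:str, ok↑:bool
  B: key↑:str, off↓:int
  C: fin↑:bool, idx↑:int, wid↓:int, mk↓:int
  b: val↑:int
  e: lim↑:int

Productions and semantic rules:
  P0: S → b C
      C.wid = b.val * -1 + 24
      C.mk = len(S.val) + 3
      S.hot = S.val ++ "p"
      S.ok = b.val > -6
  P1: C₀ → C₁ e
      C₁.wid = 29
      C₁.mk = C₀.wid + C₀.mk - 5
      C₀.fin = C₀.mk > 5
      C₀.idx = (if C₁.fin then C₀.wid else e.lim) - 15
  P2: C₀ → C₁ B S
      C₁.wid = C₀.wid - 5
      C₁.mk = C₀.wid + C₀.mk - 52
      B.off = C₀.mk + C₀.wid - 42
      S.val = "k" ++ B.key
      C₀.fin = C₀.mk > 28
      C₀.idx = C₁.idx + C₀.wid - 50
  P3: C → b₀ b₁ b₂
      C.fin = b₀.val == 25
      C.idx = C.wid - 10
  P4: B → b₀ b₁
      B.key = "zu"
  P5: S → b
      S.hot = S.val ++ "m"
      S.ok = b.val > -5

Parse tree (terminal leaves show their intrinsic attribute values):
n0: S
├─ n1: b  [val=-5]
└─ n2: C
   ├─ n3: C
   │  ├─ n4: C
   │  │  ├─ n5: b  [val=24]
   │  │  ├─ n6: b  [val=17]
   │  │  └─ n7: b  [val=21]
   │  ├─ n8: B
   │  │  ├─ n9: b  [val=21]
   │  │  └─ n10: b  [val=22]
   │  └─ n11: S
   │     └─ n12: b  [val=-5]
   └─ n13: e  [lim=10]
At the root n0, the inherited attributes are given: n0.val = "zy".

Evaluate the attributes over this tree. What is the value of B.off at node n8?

1. n0.val = "zy"  [given at root]
2. n1.val = -5  [terminal]
3. n2.wid = 29  [b.val * -1 + 24]
4. n2.mk = 5  [len(S.val) + 3]
5. n3.wid = 29  [29]
6. n3.mk = 29  [C₀.wid + C₀.mk - 5]
7. n4.wid = 24  [C₀.wid - 5]
8. n4.mk = 6  [C₀.wid + C₀.mk - 52]
9. n5.val = 24  [terminal]
10. n6.val = 17  [terminal]
11. n7.val = 21  [terminal]
12. n4.fin = false  [b₀.val == 25]
13. n4.idx = 14  [C.wid - 10]
14. n8.off = 16  [C₀.mk + C₀.wid - 42]
15. n9.val = 21  [terminal]
16. n10.val = 22  [terminal]
17. n8.key = "zu"  ["zu"]
18. n11.val = "kzu"  ["k" ++ B.key]
19. n12.val = -5  [terminal]
20. n11.hot = "kzum"  [S.val ++ "m"]
21. n11.ok = false  [b.val > -5]
22. n3.fin = true  [C₀.mk > 28]
23. n3.idx = -7  [C₁.idx + C₀.wid - 50]
24. n13.lim = 10  [terminal]
25. n2.fin = false  [C₀.mk > 5]
26. n2.idx = 14  [(if C₁.fin then C₀.wid else e.lim) - 15]
27. n0.hot = "zyp"  [S.val ++ "p"]
28. n0.ok = true  [b.val > -6]

16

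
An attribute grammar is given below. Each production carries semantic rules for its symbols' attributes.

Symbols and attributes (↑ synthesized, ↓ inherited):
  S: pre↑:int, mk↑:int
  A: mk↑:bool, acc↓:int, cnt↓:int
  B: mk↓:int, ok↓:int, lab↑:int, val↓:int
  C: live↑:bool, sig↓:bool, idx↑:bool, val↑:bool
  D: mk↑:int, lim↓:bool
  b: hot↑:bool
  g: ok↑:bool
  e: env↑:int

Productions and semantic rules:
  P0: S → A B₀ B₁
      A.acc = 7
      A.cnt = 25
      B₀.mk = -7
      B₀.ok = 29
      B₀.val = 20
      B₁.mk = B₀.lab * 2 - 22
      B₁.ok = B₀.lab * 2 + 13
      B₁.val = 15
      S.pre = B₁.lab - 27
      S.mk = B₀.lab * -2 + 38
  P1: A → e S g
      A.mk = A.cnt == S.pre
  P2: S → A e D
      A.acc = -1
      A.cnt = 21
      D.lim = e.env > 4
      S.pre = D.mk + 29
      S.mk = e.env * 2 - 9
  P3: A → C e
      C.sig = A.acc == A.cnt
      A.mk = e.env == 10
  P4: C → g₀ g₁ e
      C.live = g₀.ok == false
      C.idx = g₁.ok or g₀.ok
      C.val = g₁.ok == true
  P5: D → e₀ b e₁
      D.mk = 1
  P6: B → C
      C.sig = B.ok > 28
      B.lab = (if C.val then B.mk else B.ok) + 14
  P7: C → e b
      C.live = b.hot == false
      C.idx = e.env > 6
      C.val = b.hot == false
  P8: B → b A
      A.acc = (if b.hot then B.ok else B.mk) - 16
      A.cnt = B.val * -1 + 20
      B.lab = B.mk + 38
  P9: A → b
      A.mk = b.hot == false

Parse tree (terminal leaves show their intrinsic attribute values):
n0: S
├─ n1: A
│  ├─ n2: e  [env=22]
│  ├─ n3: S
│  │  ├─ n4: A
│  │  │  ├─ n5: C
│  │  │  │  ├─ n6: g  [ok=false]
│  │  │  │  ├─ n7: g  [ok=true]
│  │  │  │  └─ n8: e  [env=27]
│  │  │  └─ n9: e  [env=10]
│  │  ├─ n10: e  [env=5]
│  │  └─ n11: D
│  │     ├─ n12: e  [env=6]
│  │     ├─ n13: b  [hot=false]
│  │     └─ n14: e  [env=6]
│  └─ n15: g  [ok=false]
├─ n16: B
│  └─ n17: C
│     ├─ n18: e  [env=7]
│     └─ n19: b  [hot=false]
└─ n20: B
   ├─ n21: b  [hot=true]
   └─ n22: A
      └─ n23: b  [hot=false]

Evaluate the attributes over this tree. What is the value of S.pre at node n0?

3

1. n1.acc = 7  [7]
2. n1.cnt = 25  [25]
3. n2.env = 22  [terminal]
4. n4.acc = -1  [-1]
5. n4.cnt = 21  [21]
6. n5.sig = false  [A.acc == A.cnt]
7. n6.ok = false  [terminal]
8. n7.ok = true  [terminal]
9. n8.env = 27  [terminal]
10. n5.live = true  [g₀.ok == false]
11. n5.idx = true  [g₁.ok or g₀.ok]
12. n5.val = true  [g₁.ok == true]
13. n9.env = 10  [terminal]
14. n4.mk = true  [e.env == 10]
15. n10.env = 5  [terminal]
16. n11.lim = true  [e.env > 4]
17. n12.env = 6  [terminal]
18. n13.hot = false  [terminal]
19. n14.env = 6  [terminal]
20. n11.mk = 1  [1]
21. n3.pre = 30  [D.mk + 29]
22. n3.mk = 1  [e.env * 2 - 9]
23. n15.ok = false  [terminal]
24. n1.mk = false  [A.cnt == S.pre]
25. n16.mk = -7  [-7]
26. n16.ok = 29  [29]
27. n16.val = 20  [20]
28. n17.sig = true  [B.ok > 28]
29. n18.env = 7  [terminal]
30. n19.hot = false  [terminal]
31. n17.live = true  [b.hot == false]
32. n17.idx = true  [e.env > 6]
33. n17.val = true  [b.hot == false]
34. n16.lab = 7  [(if C.val then B.mk else B.ok) + 14]
35. n20.mk = -8  [B₀.lab * 2 - 22]
36. n20.ok = 27  [B₀.lab * 2 + 13]
37. n20.val = 15  [15]
38. n21.hot = true  [terminal]
39. n22.acc = 11  [(if b.hot then B.ok else B.mk) - 16]
40. n22.cnt = 5  [B.val * -1 + 20]
41. n23.hot = false  [terminal]
42. n22.mk = true  [b.hot == false]
43. n20.lab = 30  [B.mk + 38]
44. n0.pre = 3  [B₁.lab - 27]
45. n0.mk = 24  [B₀.lab * -2 + 38]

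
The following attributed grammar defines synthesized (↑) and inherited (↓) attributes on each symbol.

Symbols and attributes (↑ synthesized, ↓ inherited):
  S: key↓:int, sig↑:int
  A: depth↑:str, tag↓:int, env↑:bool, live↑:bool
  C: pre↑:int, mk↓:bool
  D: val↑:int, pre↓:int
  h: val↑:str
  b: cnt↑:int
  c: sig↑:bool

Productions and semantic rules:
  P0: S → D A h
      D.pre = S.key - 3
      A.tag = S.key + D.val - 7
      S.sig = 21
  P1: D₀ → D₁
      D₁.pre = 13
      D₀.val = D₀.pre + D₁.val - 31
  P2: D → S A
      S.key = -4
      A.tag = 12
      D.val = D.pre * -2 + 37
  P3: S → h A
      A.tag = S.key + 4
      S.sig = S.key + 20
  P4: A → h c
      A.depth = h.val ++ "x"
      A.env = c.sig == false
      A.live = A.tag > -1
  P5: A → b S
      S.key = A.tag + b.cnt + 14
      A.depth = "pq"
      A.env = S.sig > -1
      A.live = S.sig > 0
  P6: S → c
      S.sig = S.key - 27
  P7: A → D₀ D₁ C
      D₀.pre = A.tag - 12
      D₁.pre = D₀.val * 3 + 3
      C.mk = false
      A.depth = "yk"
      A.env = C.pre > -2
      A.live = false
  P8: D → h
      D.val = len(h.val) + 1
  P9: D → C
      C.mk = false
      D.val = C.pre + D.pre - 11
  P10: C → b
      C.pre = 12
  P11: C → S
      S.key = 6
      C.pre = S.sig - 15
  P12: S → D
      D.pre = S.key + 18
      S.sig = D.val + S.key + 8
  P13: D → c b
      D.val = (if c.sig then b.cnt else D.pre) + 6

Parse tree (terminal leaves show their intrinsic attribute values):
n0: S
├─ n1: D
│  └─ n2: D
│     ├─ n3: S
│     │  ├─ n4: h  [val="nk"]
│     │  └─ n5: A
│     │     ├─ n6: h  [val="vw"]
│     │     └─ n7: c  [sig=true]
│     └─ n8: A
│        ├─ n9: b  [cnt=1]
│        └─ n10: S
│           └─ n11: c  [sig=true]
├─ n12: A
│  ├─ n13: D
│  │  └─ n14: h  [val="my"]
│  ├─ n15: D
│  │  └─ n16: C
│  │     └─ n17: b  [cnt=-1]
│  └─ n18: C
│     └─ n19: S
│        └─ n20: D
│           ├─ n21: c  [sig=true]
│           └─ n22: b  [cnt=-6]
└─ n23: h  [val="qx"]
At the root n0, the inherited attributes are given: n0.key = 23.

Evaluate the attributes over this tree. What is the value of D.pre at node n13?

1. n0.key = 23  [given at root]
2. n1.pre = 20  [S.key - 3]
3. n2.pre = 13  [13]
4. n3.key = -4  [-4]
5. n4.val = "nk"  [terminal]
6. n5.tag = 0  [S.key + 4]
7. n6.val = "vw"  [terminal]
8. n7.sig = true  [terminal]
9. n5.depth = "vwx"  [h.val ++ "x"]
10. n5.env = false  [c.sig == false]
11. n5.live = true  [A.tag > -1]
12. n3.sig = 16  [S.key + 20]
13. n8.tag = 12  [12]
14. n9.cnt = 1  [terminal]
15. n10.key = 27  [A.tag + b.cnt + 14]
16. n11.sig = true  [terminal]
17. n10.sig = 0  [S.key - 27]
18. n8.depth = "pq"  ["pq"]
19. n8.env = true  [S.sig > -1]
20. n8.live = false  [S.sig > 0]
21. n2.val = 11  [D.pre * -2 + 37]
22. n1.val = 0  [D₀.pre + D₁.val - 31]
23. n12.tag = 16  [S.key + D.val - 7]
24. n13.pre = 4  [A.tag - 12]
25. n14.val = "my"  [terminal]
26. n13.val = 3  [len(h.val) + 1]
27. n15.pre = 12  [D₀.val * 3 + 3]
28. n16.mk = false  [false]
29. n17.cnt = -1  [terminal]
30. n16.pre = 12  [12]
31. n15.val = 13  [C.pre + D.pre - 11]
32. n18.mk = false  [false]
33. n19.key = 6  [6]
34. n20.pre = 24  [S.key + 18]
35. n21.sig = true  [terminal]
36. n22.cnt = -6  [terminal]
37. n20.val = 0  [(if c.sig then b.cnt else D.pre) + 6]
38. n19.sig = 14  [D.val + S.key + 8]
39. n18.pre = -1  [S.sig - 15]
40. n12.depth = "yk"  ["yk"]
41. n12.env = true  [C.pre > -2]
42. n12.live = false  [false]
43. n23.val = "qx"  [terminal]
44. n0.sig = 21  [21]

4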